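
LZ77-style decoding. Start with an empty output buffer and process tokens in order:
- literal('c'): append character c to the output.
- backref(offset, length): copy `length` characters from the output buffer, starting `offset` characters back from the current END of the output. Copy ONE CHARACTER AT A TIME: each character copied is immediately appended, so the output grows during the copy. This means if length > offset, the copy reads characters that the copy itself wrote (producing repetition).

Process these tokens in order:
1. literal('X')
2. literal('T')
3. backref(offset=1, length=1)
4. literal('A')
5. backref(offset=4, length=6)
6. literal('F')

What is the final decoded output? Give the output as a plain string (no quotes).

Answer: XTTAXTTAXTF

Derivation:
Token 1: literal('X'). Output: "X"
Token 2: literal('T'). Output: "XT"
Token 3: backref(off=1, len=1). Copied 'T' from pos 1. Output: "XTT"
Token 4: literal('A'). Output: "XTTA"
Token 5: backref(off=4, len=6) (overlapping!). Copied 'XTTAXT' from pos 0. Output: "XTTAXTTAXT"
Token 6: literal('F'). Output: "XTTAXTTAXTF"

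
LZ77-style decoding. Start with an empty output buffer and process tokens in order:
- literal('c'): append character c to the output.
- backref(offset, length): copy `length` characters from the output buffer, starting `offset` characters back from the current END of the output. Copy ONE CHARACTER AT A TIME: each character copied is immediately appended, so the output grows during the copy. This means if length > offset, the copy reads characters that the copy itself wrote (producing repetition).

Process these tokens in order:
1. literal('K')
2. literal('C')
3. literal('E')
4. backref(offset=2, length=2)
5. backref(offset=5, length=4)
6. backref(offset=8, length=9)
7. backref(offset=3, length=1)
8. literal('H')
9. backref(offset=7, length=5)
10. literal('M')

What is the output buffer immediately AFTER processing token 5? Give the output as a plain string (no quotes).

Answer: KCECEKCEC

Derivation:
Token 1: literal('K'). Output: "K"
Token 2: literal('C'). Output: "KC"
Token 3: literal('E'). Output: "KCE"
Token 4: backref(off=2, len=2). Copied 'CE' from pos 1. Output: "KCECE"
Token 5: backref(off=5, len=4). Copied 'KCEC' from pos 0. Output: "KCECEKCEC"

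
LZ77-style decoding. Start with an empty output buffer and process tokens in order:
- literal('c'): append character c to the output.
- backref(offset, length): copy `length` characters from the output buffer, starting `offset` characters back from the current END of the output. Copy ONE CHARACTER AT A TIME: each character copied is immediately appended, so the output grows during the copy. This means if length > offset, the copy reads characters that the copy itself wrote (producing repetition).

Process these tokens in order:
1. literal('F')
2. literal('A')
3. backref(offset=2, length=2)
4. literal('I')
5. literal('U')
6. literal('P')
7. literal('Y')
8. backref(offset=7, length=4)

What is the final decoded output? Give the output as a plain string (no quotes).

Answer: FAFAIUPYAFAI

Derivation:
Token 1: literal('F'). Output: "F"
Token 2: literal('A'). Output: "FA"
Token 3: backref(off=2, len=2). Copied 'FA' from pos 0. Output: "FAFA"
Token 4: literal('I'). Output: "FAFAI"
Token 5: literal('U'). Output: "FAFAIU"
Token 6: literal('P'). Output: "FAFAIUP"
Token 7: literal('Y'). Output: "FAFAIUPY"
Token 8: backref(off=7, len=4). Copied 'AFAI' from pos 1. Output: "FAFAIUPYAFAI"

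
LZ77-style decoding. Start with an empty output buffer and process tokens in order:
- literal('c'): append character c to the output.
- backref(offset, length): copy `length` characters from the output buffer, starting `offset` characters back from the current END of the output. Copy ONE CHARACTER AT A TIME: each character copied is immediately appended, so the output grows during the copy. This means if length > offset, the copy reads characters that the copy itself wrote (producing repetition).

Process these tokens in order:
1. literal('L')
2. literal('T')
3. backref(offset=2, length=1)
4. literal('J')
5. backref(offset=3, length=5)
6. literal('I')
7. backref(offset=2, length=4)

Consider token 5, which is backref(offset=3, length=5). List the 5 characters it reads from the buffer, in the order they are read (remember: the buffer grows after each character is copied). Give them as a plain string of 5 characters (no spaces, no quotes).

Token 1: literal('L'). Output: "L"
Token 2: literal('T'). Output: "LT"
Token 3: backref(off=2, len=1). Copied 'L' from pos 0. Output: "LTL"
Token 4: literal('J'). Output: "LTLJ"
Token 5: backref(off=3, len=5). Buffer before: "LTLJ" (len 4)
  byte 1: read out[1]='T', append. Buffer now: "LTLJT"
  byte 2: read out[2]='L', append. Buffer now: "LTLJTL"
  byte 3: read out[3]='J', append. Buffer now: "LTLJTLJ"
  byte 4: read out[4]='T', append. Buffer now: "LTLJTLJT"
  byte 5: read out[5]='L', append. Buffer now: "LTLJTLJTL"

Answer: TLJTL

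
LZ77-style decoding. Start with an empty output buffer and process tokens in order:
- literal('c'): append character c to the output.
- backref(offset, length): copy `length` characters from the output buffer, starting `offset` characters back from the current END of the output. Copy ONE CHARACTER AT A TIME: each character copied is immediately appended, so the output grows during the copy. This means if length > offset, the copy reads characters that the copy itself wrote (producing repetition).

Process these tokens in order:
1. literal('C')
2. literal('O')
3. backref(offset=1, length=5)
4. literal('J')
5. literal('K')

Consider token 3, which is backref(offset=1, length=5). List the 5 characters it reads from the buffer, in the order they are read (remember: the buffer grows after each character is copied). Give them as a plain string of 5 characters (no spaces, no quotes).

Answer: OOOOO

Derivation:
Token 1: literal('C'). Output: "C"
Token 2: literal('O'). Output: "CO"
Token 3: backref(off=1, len=5). Buffer before: "CO" (len 2)
  byte 1: read out[1]='O', append. Buffer now: "COO"
  byte 2: read out[2]='O', append. Buffer now: "COOO"
  byte 3: read out[3]='O', append. Buffer now: "COOOO"
  byte 4: read out[4]='O', append. Buffer now: "COOOOO"
  byte 5: read out[5]='O', append. Buffer now: "COOOOOO"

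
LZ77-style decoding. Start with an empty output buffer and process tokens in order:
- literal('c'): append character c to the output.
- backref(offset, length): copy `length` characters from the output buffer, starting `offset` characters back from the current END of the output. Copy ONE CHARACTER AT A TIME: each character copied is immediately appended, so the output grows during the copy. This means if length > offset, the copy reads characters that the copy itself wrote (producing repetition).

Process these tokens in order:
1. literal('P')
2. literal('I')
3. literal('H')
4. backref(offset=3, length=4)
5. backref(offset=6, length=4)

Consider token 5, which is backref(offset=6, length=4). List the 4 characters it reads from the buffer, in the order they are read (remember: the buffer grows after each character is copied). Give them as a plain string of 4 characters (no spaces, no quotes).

Answer: IHPI

Derivation:
Token 1: literal('P'). Output: "P"
Token 2: literal('I'). Output: "PI"
Token 3: literal('H'). Output: "PIH"
Token 4: backref(off=3, len=4) (overlapping!). Copied 'PIHP' from pos 0. Output: "PIHPIHP"
Token 5: backref(off=6, len=4). Buffer before: "PIHPIHP" (len 7)
  byte 1: read out[1]='I', append. Buffer now: "PIHPIHPI"
  byte 2: read out[2]='H', append. Buffer now: "PIHPIHPIH"
  byte 3: read out[3]='P', append. Buffer now: "PIHPIHPIHP"
  byte 4: read out[4]='I', append. Buffer now: "PIHPIHPIHPI"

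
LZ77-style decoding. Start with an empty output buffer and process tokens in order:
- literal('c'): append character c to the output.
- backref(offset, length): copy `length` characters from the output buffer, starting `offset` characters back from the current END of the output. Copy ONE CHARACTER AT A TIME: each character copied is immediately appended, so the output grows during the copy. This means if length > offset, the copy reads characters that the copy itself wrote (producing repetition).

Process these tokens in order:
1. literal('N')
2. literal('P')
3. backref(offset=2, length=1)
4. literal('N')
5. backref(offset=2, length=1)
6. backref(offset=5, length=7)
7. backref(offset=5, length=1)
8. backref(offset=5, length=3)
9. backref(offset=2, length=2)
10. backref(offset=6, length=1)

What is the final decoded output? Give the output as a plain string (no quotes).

Answer: NPNNNNPNNNNPNNNNNNN

Derivation:
Token 1: literal('N'). Output: "N"
Token 2: literal('P'). Output: "NP"
Token 3: backref(off=2, len=1). Copied 'N' from pos 0. Output: "NPN"
Token 4: literal('N'). Output: "NPNN"
Token 5: backref(off=2, len=1). Copied 'N' from pos 2. Output: "NPNNN"
Token 6: backref(off=5, len=7) (overlapping!). Copied 'NPNNNNP' from pos 0. Output: "NPNNNNPNNNNP"
Token 7: backref(off=5, len=1). Copied 'N' from pos 7. Output: "NPNNNNPNNNNPN"
Token 8: backref(off=5, len=3). Copied 'NNN' from pos 8. Output: "NPNNNNPNNNNPNNNN"
Token 9: backref(off=2, len=2). Copied 'NN' from pos 14. Output: "NPNNNNPNNNNPNNNNNN"
Token 10: backref(off=6, len=1). Copied 'N' from pos 12. Output: "NPNNNNPNNNNPNNNNNNN"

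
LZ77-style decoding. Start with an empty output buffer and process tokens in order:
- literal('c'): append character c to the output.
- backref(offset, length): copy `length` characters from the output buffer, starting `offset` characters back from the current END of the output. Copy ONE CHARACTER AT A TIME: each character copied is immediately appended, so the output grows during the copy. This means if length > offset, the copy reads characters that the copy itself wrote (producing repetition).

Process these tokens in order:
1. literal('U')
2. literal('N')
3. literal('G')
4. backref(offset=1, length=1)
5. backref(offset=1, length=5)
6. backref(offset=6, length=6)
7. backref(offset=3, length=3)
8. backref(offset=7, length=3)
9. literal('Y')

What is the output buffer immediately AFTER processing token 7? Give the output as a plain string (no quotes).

Token 1: literal('U'). Output: "U"
Token 2: literal('N'). Output: "UN"
Token 3: literal('G'). Output: "UNG"
Token 4: backref(off=1, len=1). Copied 'G' from pos 2. Output: "UNGG"
Token 5: backref(off=1, len=5) (overlapping!). Copied 'GGGGG' from pos 3. Output: "UNGGGGGGG"
Token 6: backref(off=6, len=6). Copied 'GGGGGG' from pos 3. Output: "UNGGGGGGGGGGGGG"
Token 7: backref(off=3, len=3). Copied 'GGG' from pos 12. Output: "UNGGGGGGGGGGGGGGGG"

Answer: UNGGGGGGGGGGGGGGGG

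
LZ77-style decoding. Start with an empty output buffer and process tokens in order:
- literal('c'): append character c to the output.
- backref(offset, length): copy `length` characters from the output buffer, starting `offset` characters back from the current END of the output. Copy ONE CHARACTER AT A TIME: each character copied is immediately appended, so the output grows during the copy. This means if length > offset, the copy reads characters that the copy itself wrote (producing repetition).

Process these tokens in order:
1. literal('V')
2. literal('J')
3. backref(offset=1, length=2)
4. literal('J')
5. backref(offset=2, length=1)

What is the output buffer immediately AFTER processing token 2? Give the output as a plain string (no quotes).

Answer: VJ

Derivation:
Token 1: literal('V'). Output: "V"
Token 2: literal('J'). Output: "VJ"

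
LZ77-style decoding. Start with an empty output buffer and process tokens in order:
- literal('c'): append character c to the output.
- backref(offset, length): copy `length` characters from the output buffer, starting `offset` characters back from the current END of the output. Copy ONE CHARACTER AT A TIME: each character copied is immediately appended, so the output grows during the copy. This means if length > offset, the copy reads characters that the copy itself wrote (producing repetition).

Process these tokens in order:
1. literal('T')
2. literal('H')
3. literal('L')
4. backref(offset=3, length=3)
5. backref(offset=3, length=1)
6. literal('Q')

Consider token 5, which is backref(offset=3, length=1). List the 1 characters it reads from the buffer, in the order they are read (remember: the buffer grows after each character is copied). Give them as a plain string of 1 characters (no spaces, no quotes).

Answer: T

Derivation:
Token 1: literal('T'). Output: "T"
Token 2: literal('H'). Output: "TH"
Token 3: literal('L'). Output: "THL"
Token 4: backref(off=3, len=3). Copied 'THL' from pos 0. Output: "THLTHL"
Token 5: backref(off=3, len=1). Buffer before: "THLTHL" (len 6)
  byte 1: read out[3]='T', append. Buffer now: "THLTHLT"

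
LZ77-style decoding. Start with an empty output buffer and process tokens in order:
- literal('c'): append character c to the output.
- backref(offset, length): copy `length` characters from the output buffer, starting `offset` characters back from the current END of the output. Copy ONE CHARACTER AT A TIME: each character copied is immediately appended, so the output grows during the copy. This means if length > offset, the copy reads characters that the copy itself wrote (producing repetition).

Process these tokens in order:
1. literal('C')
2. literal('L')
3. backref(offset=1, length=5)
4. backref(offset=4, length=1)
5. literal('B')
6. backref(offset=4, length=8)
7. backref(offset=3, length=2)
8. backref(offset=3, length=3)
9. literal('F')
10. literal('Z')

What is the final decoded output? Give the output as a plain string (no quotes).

Answer: CLLLLLLLBLLLBLLLBLLBLLFZ

Derivation:
Token 1: literal('C'). Output: "C"
Token 2: literal('L'). Output: "CL"
Token 3: backref(off=1, len=5) (overlapping!). Copied 'LLLLL' from pos 1. Output: "CLLLLLL"
Token 4: backref(off=4, len=1). Copied 'L' from pos 3. Output: "CLLLLLLL"
Token 5: literal('B'). Output: "CLLLLLLLB"
Token 6: backref(off=4, len=8) (overlapping!). Copied 'LLLBLLLB' from pos 5. Output: "CLLLLLLLBLLLBLLLB"
Token 7: backref(off=3, len=2). Copied 'LL' from pos 14. Output: "CLLLLLLLBLLLBLLLBLL"
Token 8: backref(off=3, len=3). Copied 'BLL' from pos 16. Output: "CLLLLLLLBLLLBLLLBLLBLL"
Token 9: literal('F'). Output: "CLLLLLLLBLLLBLLLBLLBLLF"
Token 10: literal('Z'). Output: "CLLLLLLLBLLLBLLLBLLBLLFZ"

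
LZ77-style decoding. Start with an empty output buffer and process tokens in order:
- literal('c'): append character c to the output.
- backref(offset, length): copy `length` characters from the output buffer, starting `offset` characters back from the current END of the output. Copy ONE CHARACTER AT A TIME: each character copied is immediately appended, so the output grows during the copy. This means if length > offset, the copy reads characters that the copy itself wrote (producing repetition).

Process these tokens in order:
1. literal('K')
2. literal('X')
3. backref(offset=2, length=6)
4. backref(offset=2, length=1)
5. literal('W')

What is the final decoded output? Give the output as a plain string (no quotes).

Token 1: literal('K'). Output: "K"
Token 2: literal('X'). Output: "KX"
Token 3: backref(off=2, len=6) (overlapping!). Copied 'KXKXKX' from pos 0. Output: "KXKXKXKX"
Token 4: backref(off=2, len=1). Copied 'K' from pos 6. Output: "KXKXKXKXK"
Token 5: literal('W'). Output: "KXKXKXKXKW"

Answer: KXKXKXKXKW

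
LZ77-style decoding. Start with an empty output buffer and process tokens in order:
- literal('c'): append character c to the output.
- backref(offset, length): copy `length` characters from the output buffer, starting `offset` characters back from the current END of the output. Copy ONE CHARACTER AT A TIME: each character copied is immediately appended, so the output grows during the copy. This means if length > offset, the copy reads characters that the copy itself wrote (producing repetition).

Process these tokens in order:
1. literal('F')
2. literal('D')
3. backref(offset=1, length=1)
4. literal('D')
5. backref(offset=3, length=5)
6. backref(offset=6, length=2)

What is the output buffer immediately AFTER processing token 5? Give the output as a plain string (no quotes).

Token 1: literal('F'). Output: "F"
Token 2: literal('D'). Output: "FD"
Token 3: backref(off=1, len=1). Copied 'D' from pos 1. Output: "FDD"
Token 4: literal('D'). Output: "FDDD"
Token 5: backref(off=3, len=5) (overlapping!). Copied 'DDDDD' from pos 1. Output: "FDDDDDDDD"

Answer: FDDDDDDDD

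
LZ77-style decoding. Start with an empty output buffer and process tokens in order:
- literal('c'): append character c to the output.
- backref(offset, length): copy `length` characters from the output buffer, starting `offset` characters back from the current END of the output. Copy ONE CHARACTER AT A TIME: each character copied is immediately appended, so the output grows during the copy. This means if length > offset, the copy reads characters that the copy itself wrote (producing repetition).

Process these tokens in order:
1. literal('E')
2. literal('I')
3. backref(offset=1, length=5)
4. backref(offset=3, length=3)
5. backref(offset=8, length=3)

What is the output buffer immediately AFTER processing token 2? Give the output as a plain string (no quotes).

Token 1: literal('E'). Output: "E"
Token 2: literal('I'). Output: "EI"

Answer: EI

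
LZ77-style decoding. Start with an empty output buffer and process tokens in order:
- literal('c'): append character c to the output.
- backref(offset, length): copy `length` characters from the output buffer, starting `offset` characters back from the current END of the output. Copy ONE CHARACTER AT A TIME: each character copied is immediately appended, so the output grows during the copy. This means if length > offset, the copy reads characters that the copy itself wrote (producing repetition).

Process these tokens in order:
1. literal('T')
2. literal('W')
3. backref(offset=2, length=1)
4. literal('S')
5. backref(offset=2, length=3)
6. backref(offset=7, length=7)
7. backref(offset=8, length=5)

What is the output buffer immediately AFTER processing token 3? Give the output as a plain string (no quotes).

Token 1: literal('T'). Output: "T"
Token 2: literal('W'). Output: "TW"
Token 3: backref(off=2, len=1). Copied 'T' from pos 0. Output: "TWT"

Answer: TWT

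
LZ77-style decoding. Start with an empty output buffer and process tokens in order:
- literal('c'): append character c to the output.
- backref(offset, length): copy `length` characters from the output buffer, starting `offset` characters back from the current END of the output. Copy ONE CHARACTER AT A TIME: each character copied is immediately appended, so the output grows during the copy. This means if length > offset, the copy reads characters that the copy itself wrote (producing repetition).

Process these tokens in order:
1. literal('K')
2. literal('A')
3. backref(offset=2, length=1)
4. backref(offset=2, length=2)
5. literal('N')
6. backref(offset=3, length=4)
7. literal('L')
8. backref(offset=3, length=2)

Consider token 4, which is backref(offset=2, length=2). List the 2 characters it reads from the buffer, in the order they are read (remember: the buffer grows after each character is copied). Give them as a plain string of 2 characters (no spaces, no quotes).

Token 1: literal('K'). Output: "K"
Token 2: literal('A'). Output: "KA"
Token 3: backref(off=2, len=1). Copied 'K' from pos 0. Output: "KAK"
Token 4: backref(off=2, len=2). Buffer before: "KAK" (len 3)
  byte 1: read out[1]='A', append. Buffer now: "KAKA"
  byte 2: read out[2]='K', append. Buffer now: "KAKAK"

Answer: AK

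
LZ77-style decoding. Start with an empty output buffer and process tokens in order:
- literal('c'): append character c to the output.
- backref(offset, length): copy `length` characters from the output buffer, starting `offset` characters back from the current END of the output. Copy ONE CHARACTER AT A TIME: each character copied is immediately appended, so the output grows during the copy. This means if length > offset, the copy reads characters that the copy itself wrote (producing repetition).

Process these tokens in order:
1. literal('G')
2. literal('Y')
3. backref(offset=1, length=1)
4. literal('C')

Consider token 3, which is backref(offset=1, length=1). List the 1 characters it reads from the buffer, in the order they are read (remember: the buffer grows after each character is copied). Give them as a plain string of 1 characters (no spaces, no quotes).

Token 1: literal('G'). Output: "G"
Token 2: literal('Y'). Output: "GY"
Token 3: backref(off=1, len=1). Buffer before: "GY" (len 2)
  byte 1: read out[1]='Y', append. Buffer now: "GYY"

Answer: Y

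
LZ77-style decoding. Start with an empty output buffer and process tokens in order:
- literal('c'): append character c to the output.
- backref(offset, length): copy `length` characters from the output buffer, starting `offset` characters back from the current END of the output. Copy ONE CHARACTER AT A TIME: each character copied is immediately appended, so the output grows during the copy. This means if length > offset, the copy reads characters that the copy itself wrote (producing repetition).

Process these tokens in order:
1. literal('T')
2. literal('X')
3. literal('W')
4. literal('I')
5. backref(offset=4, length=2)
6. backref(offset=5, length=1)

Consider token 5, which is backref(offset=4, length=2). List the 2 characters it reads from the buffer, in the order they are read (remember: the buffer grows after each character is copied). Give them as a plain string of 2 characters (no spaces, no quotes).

Answer: TX

Derivation:
Token 1: literal('T'). Output: "T"
Token 2: literal('X'). Output: "TX"
Token 3: literal('W'). Output: "TXW"
Token 4: literal('I'). Output: "TXWI"
Token 5: backref(off=4, len=2). Buffer before: "TXWI" (len 4)
  byte 1: read out[0]='T', append. Buffer now: "TXWIT"
  byte 2: read out[1]='X', append. Buffer now: "TXWITX"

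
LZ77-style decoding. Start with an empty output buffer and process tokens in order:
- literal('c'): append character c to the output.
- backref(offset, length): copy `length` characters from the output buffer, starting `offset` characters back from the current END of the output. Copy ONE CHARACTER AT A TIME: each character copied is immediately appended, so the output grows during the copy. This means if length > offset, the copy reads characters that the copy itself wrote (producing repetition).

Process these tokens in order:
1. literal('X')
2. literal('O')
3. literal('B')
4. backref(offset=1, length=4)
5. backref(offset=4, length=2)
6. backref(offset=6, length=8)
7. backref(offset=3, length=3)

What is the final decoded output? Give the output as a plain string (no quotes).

Answer: XOBBBBBBBBBBBBBBBBBB

Derivation:
Token 1: literal('X'). Output: "X"
Token 2: literal('O'). Output: "XO"
Token 3: literal('B'). Output: "XOB"
Token 4: backref(off=1, len=4) (overlapping!). Copied 'BBBB' from pos 2. Output: "XOBBBBB"
Token 5: backref(off=4, len=2). Copied 'BB' from pos 3. Output: "XOBBBBBBB"
Token 6: backref(off=6, len=8) (overlapping!). Copied 'BBBBBBBB' from pos 3. Output: "XOBBBBBBBBBBBBBBB"
Token 7: backref(off=3, len=3). Copied 'BBB' from pos 14. Output: "XOBBBBBBBBBBBBBBBBBB"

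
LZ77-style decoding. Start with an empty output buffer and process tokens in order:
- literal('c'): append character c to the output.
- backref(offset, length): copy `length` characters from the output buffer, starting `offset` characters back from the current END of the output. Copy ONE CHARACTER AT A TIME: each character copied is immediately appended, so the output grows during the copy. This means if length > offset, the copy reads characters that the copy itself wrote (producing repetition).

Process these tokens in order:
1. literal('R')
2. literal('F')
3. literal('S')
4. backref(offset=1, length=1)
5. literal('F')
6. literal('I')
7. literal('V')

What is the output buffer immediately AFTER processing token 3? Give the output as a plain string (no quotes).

Answer: RFS

Derivation:
Token 1: literal('R'). Output: "R"
Token 2: literal('F'). Output: "RF"
Token 3: literal('S'). Output: "RFS"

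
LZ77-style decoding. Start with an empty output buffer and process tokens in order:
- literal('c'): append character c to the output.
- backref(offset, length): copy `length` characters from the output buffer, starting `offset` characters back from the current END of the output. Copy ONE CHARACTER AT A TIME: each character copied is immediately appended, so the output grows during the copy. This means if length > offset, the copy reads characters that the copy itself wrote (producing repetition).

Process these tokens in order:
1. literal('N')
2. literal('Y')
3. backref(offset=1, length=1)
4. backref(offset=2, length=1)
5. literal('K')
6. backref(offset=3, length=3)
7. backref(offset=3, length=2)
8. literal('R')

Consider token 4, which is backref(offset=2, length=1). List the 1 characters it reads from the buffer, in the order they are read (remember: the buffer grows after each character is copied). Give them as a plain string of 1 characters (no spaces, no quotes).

Token 1: literal('N'). Output: "N"
Token 2: literal('Y'). Output: "NY"
Token 3: backref(off=1, len=1). Copied 'Y' from pos 1. Output: "NYY"
Token 4: backref(off=2, len=1). Buffer before: "NYY" (len 3)
  byte 1: read out[1]='Y', append. Buffer now: "NYYY"

Answer: Y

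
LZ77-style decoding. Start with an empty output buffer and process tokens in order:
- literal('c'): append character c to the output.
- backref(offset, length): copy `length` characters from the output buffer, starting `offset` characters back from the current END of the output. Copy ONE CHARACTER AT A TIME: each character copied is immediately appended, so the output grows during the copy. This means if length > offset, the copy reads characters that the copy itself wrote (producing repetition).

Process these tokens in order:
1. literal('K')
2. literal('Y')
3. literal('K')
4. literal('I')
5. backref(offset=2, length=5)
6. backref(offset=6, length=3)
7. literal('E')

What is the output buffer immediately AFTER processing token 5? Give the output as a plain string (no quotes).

Answer: KYKIKIKIK

Derivation:
Token 1: literal('K'). Output: "K"
Token 2: literal('Y'). Output: "KY"
Token 3: literal('K'). Output: "KYK"
Token 4: literal('I'). Output: "KYKI"
Token 5: backref(off=2, len=5) (overlapping!). Copied 'KIKIK' from pos 2. Output: "KYKIKIKIK"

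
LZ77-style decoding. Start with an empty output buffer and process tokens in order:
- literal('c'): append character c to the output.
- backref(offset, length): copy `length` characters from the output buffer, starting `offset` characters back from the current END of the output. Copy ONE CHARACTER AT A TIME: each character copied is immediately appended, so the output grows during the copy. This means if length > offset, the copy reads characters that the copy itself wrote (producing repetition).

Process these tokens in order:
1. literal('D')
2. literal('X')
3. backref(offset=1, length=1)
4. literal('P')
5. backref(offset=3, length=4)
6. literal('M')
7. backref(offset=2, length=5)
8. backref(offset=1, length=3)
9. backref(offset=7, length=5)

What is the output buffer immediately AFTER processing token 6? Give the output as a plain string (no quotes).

Token 1: literal('D'). Output: "D"
Token 2: literal('X'). Output: "DX"
Token 3: backref(off=1, len=1). Copied 'X' from pos 1. Output: "DXX"
Token 4: literal('P'). Output: "DXXP"
Token 5: backref(off=3, len=4) (overlapping!). Copied 'XXPX' from pos 1. Output: "DXXPXXPX"
Token 6: literal('M'). Output: "DXXPXXPXM"

Answer: DXXPXXPXM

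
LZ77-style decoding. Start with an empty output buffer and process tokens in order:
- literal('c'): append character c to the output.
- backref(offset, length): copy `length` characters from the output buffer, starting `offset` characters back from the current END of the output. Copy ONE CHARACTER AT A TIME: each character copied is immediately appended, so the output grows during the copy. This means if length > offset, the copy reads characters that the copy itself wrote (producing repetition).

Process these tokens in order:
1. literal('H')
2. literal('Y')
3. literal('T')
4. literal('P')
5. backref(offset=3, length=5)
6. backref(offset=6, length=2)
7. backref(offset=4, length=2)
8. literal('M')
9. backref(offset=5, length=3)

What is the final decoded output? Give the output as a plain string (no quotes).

Answer: HYTPYTPYTPYYTMPYY

Derivation:
Token 1: literal('H'). Output: "H"
Token 2: literal('Y'). Output: "HY"
Token 3: literal('T'). Output: "HYT"
Token 4: literal('P'). Output: "HYTP"
Token 5: backref(off=3, len=5) (overlapping!). Copied 'YTPYT' from pos 1. Output: "HYTPYTPYT"
Token 6: backref(off=6, len=2). Copied 'PY' from pos 3. Output: "HYTPYTPYTPY"
Token 7: backref(off=4, len=2). Copied 'YT' from pos 7. Output: "HYTPYTPYTPYYT"
Token 8: literal('M'). Output: "HYTPYTPYTPYYTM"
Token 9: backref(off=5, len=3). Copied 'PYY' from pos 9. Output: "HYTPYTPYTPYYTMPYY"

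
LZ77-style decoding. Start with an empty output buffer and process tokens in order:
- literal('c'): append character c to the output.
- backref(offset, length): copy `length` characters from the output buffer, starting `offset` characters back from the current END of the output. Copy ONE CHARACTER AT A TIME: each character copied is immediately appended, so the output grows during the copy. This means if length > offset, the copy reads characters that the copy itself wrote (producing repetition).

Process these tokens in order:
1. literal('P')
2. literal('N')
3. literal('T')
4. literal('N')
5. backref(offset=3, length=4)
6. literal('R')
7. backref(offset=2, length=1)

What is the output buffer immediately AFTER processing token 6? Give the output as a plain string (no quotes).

Answer: PNTNNTNNR

Derivation:
Token 1: literal('P'). Output: "P"
Token 2: literal('N'). Output: "PN"
Token 3: literal('T'). Output: "PNT"
Token 4: literal('N'). Output: "PNTN"
Token 5: backref(off=3, len=4) (overlapping!). Copied 'NTNN' from pos 1. Output: "PNTNNTNN"
Token 6: literal('R'). Output: "PNTNNTNNR"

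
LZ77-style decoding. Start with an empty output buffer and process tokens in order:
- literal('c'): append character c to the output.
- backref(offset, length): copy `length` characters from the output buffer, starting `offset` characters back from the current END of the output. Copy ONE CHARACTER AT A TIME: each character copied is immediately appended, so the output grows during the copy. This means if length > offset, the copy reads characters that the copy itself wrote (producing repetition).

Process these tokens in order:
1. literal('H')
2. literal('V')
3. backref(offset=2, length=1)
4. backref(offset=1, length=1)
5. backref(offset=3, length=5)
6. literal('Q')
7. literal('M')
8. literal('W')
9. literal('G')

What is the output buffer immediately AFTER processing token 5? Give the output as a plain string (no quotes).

Token 1: literal('H'). Output: "H"
Token 2: literal('V'). Output: "HV"
Token 3: backref(off=2, len=1). Copied 'H' from pos 0. Output: "HVH"
Token 4: backref(off=1, len=1). Copied 'H' from pos 2. Output: "HVHH"
Token 5: backref(off=3, len=5) (overlapping!). Copied 'VHHVH' from pos 1. Output: "HVHHVHHVH"

Answer: HVHHVHHVH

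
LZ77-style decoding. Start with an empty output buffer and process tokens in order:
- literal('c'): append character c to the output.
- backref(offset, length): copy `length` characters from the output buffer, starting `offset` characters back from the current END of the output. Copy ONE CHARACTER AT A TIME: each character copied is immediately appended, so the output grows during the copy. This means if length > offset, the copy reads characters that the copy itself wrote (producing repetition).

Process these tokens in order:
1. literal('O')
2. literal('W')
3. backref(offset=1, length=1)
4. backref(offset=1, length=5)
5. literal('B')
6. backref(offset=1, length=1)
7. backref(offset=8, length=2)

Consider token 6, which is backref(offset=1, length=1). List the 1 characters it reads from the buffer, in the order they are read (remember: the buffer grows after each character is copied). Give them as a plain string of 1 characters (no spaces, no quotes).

Token 1: literal('O'). Output: "O"
Token 2: literal('W'). Output: "OW"
Token 3: backref(off=1, len=1). Copied 'W' from pos 1. Output: "OWW"
Token 4: backref(off=1, len=5) (overlapping!). Copied 'WWWWW' from pos 2. Output: "OWWWWWWW"
Token 5: literal('B'). Output: "OWWWWWWWB"
Token 6: backref(off=1, len=1). Buffer before: "OWWWWWWWB" (len 9)
  byte 1: read out[8]='B', append. Buffer now: "OWWWWWWWBB"

Answer: B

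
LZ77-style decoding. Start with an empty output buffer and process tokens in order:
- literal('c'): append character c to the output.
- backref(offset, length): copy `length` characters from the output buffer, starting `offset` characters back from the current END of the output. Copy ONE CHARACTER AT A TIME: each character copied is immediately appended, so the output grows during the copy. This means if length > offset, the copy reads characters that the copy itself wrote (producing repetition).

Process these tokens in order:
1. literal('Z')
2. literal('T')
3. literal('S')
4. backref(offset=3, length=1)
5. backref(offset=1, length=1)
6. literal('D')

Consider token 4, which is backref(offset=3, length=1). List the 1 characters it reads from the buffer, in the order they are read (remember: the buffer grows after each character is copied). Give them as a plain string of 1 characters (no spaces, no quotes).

Answer: Z

Derivation:
Token 1: literal('Z'). Output: "Z"
Token 2: literal('T'). Output: "ZT"
Token 3: literal('S'). Output: "ZTS"
Token 4: backref(off=3, len=1). Buffer before: "ZTS" (len 3)
  byte 1: read out[0]='Z', append. Buffer now: "ZTSZ"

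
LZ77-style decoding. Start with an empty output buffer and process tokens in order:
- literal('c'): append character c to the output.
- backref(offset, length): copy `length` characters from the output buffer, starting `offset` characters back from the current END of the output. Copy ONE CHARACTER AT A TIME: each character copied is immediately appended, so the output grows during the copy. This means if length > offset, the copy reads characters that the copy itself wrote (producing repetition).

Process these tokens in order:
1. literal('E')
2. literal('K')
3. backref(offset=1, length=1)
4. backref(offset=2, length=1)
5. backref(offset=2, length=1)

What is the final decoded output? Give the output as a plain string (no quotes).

Token 1: literal('E'). Output: "E"
Token 2: literal('K'). Output: "EK"
Token 3: backref(off=1, len=1). Copied 'K' from pos 1. Output: "EKK"
Token 4: backref(off=2, len=1). Copied 'K' from pos 1. Output: "EKKK"
Token 5: backref(off=2, len=1). Copied 'K' from pos 2. Output: "EKKKK"

Answer: EKKKK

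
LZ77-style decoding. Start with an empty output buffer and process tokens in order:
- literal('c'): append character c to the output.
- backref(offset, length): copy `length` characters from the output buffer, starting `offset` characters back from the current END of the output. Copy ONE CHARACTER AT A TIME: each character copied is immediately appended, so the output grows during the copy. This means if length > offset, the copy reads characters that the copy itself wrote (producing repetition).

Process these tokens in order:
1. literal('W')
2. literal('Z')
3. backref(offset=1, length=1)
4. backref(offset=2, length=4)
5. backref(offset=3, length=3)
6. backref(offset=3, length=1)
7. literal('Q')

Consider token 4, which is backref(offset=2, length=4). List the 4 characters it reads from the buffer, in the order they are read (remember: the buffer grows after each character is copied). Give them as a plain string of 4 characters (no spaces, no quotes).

Answer: ZZZZ

Derivation:
Token 1: literal('W'). Output: "W"
Token 2: literal('Z'). Output: "WZ"
Token 3: backref(off=1, len=1). Copied 'Z' from pos 1. Output: "WZZ"
Token 4: backref(off=2, len=4). Buffer before: "WZZ" (len 3)
  byte 1: read out[1]='Z', append. Buffer now: "WZZZ"
  byte 2: read out[2]='Z', append. Buffer now: "WZZZZ"
  byte 3: read out[3]='Z', append. Buffer now: "WZZZZZ"
  byte 4: read out[4]='Z', append. Buffer now: "WZZZZZZ"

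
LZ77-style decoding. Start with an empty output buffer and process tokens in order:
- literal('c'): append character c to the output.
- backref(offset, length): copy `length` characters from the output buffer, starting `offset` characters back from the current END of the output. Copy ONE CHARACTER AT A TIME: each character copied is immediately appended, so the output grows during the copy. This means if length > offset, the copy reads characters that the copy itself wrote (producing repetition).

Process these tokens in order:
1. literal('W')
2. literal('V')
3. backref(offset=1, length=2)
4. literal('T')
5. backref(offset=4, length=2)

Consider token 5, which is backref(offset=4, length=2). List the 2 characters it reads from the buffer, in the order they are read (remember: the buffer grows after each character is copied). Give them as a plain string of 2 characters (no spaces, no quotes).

Token 1: literal('W'). Output: "W"
Token 2: literal('V'). Output: "WV"
Token 3: backref(off=1, len=2) (overlapping!). Copied 'VV' from pos 1. Output: "WVVV"
Token 4: literal('T'). Output: "WVVVT"
Token 5: backref(off=4, len=2). Buffer before: "WVVVT" (len 5)
  byte 1: read out[1]='V', append. Buffer now: "WVVVTV"
  byte 2: read out[2]='V', append. Buffer now: "WVVVTVV"

Answer: VV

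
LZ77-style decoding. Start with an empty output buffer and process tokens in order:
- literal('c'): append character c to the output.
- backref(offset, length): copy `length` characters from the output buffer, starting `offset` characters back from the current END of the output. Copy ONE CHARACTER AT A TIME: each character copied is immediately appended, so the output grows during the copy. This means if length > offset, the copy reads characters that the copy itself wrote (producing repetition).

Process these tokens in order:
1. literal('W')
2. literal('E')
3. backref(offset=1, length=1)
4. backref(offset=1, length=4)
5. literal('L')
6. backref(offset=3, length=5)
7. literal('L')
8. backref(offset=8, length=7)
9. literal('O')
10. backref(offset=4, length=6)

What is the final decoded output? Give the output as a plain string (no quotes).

Answer: WEEEEEELEELEELELEELEEOLEEOLE

Derivation:
Token 1: literal('W'). Output: "W"
Token 2: literal('E'). Output: "WE"
Token 3: backref(off=1, len=1). Copied 'E' from pos 1. Output: "WEE"
Token 4: backref(off=1, len=4) (overlapping!). Copied 'EEEE' from pos 2. Output: "WEEEEEE"
Token 5: literal('L'). Output: "WEEEEEEL"
Token 6: backref(off=3, len=5) (overlapping!). Copied 'EELEE' from pos 5. Output: "WEEEEEELEELEE"
Token 7: literal('L'). Output: "WEEEEEELEELEEL"
Token 8: backref(off=8, len=7). Copied 'ELEELEE' from pos 6. Output: "WEEEEEELEELEELELEELEE"
Token 9: literal('O'). Output: "WEEEEEELEELEELELEELEEO"
Token 10: backref(off=4, len=6) (overlapping!). Copied 'LEEOLE' from pos 18. Output: "WEEEEEELEELEELELEELEEOLEEOLE"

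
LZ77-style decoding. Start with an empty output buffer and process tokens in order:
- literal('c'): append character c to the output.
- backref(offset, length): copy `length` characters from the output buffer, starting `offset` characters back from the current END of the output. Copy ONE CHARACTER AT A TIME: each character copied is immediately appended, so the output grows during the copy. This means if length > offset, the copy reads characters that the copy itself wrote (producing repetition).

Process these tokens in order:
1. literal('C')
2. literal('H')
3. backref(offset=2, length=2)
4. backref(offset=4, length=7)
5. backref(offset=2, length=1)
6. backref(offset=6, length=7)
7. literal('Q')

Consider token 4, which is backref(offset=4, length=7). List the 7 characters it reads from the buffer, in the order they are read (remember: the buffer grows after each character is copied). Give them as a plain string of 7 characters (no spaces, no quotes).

Token 1: literal('C'). Output: "C"
Token 2: literal('H'). Output: "CH"
Token 3: backref(off=2, len=2). Copied 'CH' from pos 0. Output: "CHCH"
Token 4: backref(off=4, len=7). Buffer before: "CHCH" (len 4)
  byte 1: read out[0]='C', append. Buffer now: "CHCHC"
  byte 2: read out[1]='H', append. Buffer now: "CHCHCH"
  byte 3: read out[2]='C', append. Buffer now: "CHCHCHC"
  byte 4: read out[3]='H', append. Buffer now: "CHCHCHCH"
  byte 5: read out[4]='C', append. Buffer now: "CHCHCHCHC"
  byte 6: read out[5]='H', append. Buffer now: "CHCHCHCHCH"
  byte 7: read out[6]='C', append. Buffer now: "CHCHCHCHCHC"

Answer: CHCHCHC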